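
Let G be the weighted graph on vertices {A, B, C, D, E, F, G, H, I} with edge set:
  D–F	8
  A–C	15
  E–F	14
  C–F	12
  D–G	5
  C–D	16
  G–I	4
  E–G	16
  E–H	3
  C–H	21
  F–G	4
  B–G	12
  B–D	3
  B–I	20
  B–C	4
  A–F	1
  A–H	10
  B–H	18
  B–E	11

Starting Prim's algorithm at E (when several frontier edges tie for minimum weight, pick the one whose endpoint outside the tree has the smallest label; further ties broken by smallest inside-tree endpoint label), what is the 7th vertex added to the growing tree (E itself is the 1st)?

D

Prim, starting at E.
Step 1: cheapest edge leaving the tree is E–H (3); add H.
Step 2: cheapest edge leaving the tree is A–H (10); add A.
Step 3: cheapest edge leaving the tree is A–F (1); add F.
Step 4: cheapest edge leaving the tree is F–G (4); add G.
Step 5: cheapest edge leaving the tree is G–I (4); add I.
Step 6: cheapest edge leaving the tree is D–G (5); add D.
Step 7: cheapest edge leaving the tree is B–D (3); add B.
Step 8: cheapest edge leaving the tree is B–C (4); add C.
Vertex order: E, H, A, F, G, I, D, B, C. The 7th vertex is D.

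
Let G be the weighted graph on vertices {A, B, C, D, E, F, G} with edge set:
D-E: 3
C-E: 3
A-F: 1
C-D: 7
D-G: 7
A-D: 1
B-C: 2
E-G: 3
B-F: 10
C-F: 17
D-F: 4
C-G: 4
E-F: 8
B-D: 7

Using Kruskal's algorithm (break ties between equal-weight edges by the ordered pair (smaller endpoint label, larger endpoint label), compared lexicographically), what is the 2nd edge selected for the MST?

A-F

Sort edges by weight, then run Kruskal:
A-D (1): add. Components now {A,D} {B} {C} {E} {F} {G}
A-F (1): add. Components now {A,D,F} {B} {C} {E} {G}
B-C (2): add. Components now {A,D,F} {B,C} {E} {G}
C-E (3): add. Components now {A,D,F} {B,C,E} {G}
D-E (3): add. Components now {A,B,C,D,E,F} {G}
E-G (3): add. Components now {A,B,C,D,E,F,G}
The 2nd edge added is A-F.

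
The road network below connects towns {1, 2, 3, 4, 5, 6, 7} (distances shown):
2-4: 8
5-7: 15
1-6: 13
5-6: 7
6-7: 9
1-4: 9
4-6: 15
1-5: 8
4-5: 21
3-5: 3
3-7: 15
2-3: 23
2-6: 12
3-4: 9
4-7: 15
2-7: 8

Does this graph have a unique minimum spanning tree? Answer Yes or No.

No

Kruskal's algorithm — process edges by increasing weight (ties by edge label):
3-5 (3): add — endpoints in different components.
5-6 (7): add — endpoints in different components.
1-5 (8): add — endpoints in different components.
2-4 (8): add — endpoints in different components.
2-7 (8): add — endpoints in different components.
1-4 (9): add — endpoints in different components.
Non-tree edge 3-4 has weight 9, equal to the heaviest edge on its tree cycle — swapping gives another MST of the same weight. Not unique.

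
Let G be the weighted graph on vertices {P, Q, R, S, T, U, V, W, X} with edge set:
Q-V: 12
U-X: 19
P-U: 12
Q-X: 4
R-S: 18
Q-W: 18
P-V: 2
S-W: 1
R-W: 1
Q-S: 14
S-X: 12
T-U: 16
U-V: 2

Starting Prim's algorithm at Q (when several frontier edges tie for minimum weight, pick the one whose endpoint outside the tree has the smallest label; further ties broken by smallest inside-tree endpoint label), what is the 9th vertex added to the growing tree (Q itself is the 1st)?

Prim, starting at Q.
Step 1: cheapest edge leaving the tree is Q-X (4); add X.
Step 2: cheapest edge leaving the tree is S-X (12); add S.
Step 3: cheapest edge leaving the tree is S-W (1); add W.
Step 4: cheapest edge leaving the tree is R-W (1); add R.
Step 5: cheapest edge leaving the tree is Q-V (12); add V.
Step 6: cheapest edge leaving the tree is P-V (2); add P.
Step 7: cheapest edge leaving the tree is U-V (2); add U.
Step 8: cheapest edge leaving the tree is T-U (16); add T.
Vertex order: Q, X, S, W, R, V, P, U, T. The 9th vertex is T.

T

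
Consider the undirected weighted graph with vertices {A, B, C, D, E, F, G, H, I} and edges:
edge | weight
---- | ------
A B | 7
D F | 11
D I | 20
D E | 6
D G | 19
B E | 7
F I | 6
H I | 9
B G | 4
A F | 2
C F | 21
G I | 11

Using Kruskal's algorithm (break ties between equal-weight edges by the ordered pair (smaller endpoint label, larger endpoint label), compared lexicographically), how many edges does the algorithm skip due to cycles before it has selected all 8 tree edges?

4

Kruskal's algorithm — process edges by increasing weight (ties by edge label):
A F (2): add — endpoints in different components.
B G (4): add — endpoints in different components.
D E (6): add — endpoints in different components.
F I (6): add — endpoints in different components.
A B (7): add — endpoints in different components.
B E (7): add — endpoints in different components.
H I (9): add — endpoints in different components.
D F (11): skip — D and F already connected.
G I (11): skip — G and I already connected.
D G (19): skip — D and G already connected.
D I (20): skip — D and I already connected.
C F (21): add — endpoints in different components.
Edges rejected before the tree was complete: 4.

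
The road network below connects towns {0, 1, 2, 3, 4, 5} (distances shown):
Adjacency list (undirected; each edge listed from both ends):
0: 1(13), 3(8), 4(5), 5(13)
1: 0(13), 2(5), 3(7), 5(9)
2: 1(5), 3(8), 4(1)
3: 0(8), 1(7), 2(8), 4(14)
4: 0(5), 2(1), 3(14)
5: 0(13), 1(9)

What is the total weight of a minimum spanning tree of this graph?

Kruskal: consider edges lightest-first.
2—4 (1): add. Components now {0} {1} {2,4} {3} {5}
0—4 (5): add. Components now {0,2,4} {1} {3} {5}
1—2 (5): add. Components now {0,1,2,4} {3} {5}
1—3 (7): add. Components now {0,1,2,3,4} {5}
0—3 (8): skip — 0 and 3 already connected.
2—3 (8): skip — 2 and 3 already connected.
1—5 (9): add. Components now {0,1,2,3,4,5}
MST edges: 2—4, 0—4, 1—2, 1—3, 1—5; total weight 1+5+5+7+9 = 27.

27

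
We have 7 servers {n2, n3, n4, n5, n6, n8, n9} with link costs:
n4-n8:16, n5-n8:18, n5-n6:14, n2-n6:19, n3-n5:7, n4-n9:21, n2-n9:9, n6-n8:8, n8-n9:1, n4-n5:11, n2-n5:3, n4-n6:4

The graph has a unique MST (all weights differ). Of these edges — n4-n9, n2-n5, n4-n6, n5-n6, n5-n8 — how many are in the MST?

2

Kruskal: consider edges lightest-first.
n8-n9 (1): add. Components now {n6} {n8,n9} {n3} {n2} {n5} {n4}
n2-n5 (3): add. Components now {n6} {n8,n9} {n3} {n2,n5} {n4}
n4-n6 (4): add. Components now {n4,n6} {n8,n9} {n3} {n2,n5}
n3-n5 (7): add. Components now {n4,n6} {n8,n9} {n2,n3,n5}
n6-n8 (8): add. Components now {n4,n6,n8,n9} {n2,n3,n5}
n2-n9 (9): add. Components now {n2,n3,n4,n5,n6,n8,n9}
MST edge set: {n8-n9, n2-n5, n4-n6, n3-n5, n6-n8, n2-n9}.
Of the listed edges, {n2-n5, n4-n6} are in the MST → 2.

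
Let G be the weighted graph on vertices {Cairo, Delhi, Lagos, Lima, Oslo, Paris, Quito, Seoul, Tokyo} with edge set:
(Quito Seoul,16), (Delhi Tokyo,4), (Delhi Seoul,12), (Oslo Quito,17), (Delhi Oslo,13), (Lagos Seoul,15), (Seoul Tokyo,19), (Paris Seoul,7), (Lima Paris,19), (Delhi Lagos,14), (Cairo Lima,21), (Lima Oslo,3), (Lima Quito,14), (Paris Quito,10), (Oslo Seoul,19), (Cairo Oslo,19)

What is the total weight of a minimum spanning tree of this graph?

Prim, starting at Tokyo.
Step 1: cheapest edge leaving the tree is Delhi Tokyo (4); add Delhi.
Step 2: cheapest edge leaving the tree is Delhi Seoul (12); add Seoul.
Step 3: cheapest edge leaving the tree is Paris Seoul (7); add Paris.
Step 4: cheapest edge leaving the tree is Paris Quito (10); add Quito.
Step 5: cheapest edge leaving the tree is Delhi Oslo (13); add Oslo.
Step 6: cheapest edge leaving the tree is Lima Oslo (3); add Lima.
Step 7: cheapest edge leaving the tree is Delhi Lagos (14); add Lagos.
Step 8: cheapest edge leaving the tree is Cairo Oslo (19); add Cairo.
MST edges: Delhi Tokyo, Delhi Seoul, Paris Seoul, Paris Quito, Delhi Oslo, Lima Oslo, Delhi Lagos, Cairo Oslo; total weight 4+12+7+10+13+3+14+19 = 82.

82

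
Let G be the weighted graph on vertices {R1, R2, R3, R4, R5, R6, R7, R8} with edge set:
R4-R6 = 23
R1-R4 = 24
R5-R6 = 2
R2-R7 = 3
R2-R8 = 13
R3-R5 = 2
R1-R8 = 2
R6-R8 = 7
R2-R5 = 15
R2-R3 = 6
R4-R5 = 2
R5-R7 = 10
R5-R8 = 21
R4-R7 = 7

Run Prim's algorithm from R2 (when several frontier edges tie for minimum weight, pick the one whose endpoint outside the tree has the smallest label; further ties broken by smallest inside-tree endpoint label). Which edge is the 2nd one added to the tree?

R2-R3

Grow the tree from R2 using Prim:
Step 1: cheapest edge leaving the tree is R2-R7 (3); add R7.
Step 2: cheapest edge leaving the tree is R2-R3 (6); add R3.
Step 3: cheapest edge leaving the tree is R3-R5 (2); add R5.
Step 4: cheapest edge leaving the tree is R4-R5 (2); add R4.
Step 5: cheapest edge leaving the tree is R5-R6 (2); add R6.
Step 6: cheapest edge leaving the tree is R6-R8 (7); add R8.
Step 7: cheapest edge leaving the tree is R1-R8 (2); add R1.
The 2nd edge added is R2-R3.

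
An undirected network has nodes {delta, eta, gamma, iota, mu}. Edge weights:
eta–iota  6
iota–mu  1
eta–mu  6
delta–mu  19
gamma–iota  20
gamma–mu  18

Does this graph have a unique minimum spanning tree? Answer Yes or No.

No

Sort edges by weight, then run Kruskal:
iota–mu (1): add — endpoints in different components.
eta–iota (6): add — endpoints in different components.
eta–mu (6): skip — eta and mu already connected.
gamma–mu (18): add — endpoints in different components.
delta–mu (19): add — endpoints in different components.
Non-tree edge eta–mu has weight 6, equal to the heaviest edge on its tree cycle — swapping gives another MST of the same weight. Not unique.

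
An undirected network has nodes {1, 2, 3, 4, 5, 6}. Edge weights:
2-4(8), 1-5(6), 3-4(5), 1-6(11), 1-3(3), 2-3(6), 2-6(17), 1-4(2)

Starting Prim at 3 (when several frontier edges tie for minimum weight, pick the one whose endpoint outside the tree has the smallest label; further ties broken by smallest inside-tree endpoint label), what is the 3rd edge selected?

Prim, starting at 3.
Step 1: frontier [1-3 3, 3-4 5, 2-3 6] → take 1-3 (3); add 1.
Step 2: frontier [1-4 2, 1-5 6, 1-6 11, 3-4 5, 2-3 6] → take 1-4 (2); add 4.
Step 3: frontier [1-5 6, 1-6 11, 2-3 6, 2-4 8] → take 2-3 (6); add 2.
Step 4: frontier [1-5 6, 1-6 11, 2-6 17] → take 1-5 (6); add 5.
Step 5: frontier [1-6 11, 2-6 17] → take 1-6 (11); add 6.
The 3rd edge added is 2-3.

2-3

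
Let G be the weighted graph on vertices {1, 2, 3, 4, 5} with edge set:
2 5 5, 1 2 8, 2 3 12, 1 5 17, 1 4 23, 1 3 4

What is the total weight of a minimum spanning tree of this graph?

40

Kruskal's algorithm — process edges by increasing weight (ties by edge label):
1 3 (4): add — endpoints in different components.
2 5 (5): add — endpoints in different components.
1 2 (8): add — endpoints in different components.
2 3 (12): skip — 2 and 3 already connected.
1 5 (17): skip — 1 and 5 already connected.
1 4 (23): add — endpoints in different components.
MST edges: 1 3, 2 5, 1 2, 1 4; total weight 4+5+8+23 = 40.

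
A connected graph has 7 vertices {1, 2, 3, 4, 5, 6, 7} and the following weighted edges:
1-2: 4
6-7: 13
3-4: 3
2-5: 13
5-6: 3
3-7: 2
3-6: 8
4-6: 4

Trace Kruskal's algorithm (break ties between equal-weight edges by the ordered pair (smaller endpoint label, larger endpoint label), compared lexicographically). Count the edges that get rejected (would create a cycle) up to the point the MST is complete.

Kruskal: consider edges lightest-first.
3-7 (2): add. Components now {1} {2} {3,7} {4} {5} {6}
3-4 (3): add. Components now {1} {2} {3,4,7} {5} {6}
5-6 (3): add. Components now {1} {2} {3,4,7} {5,6}
1-2 (4): add. Components now {1,2} {3,4,7} {5,6}
4-6 (4): add. Components now {1,2} {3,4,5,6,7}
3-6 (8): skip — 3 and 6 already connected.
2-5 (13): add. Components now {1,2,3,4,5,6,7}
Edges rejected before the tree was complete: 1.

1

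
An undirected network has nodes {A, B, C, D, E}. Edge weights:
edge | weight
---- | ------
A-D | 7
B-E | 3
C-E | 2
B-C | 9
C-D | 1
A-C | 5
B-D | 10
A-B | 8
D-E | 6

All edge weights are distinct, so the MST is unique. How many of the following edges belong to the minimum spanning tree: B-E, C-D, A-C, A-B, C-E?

4

Kruskal's algorithm — process edges by increasing weight (ties by edge label):
C-D (1): add. Components now {A} {B} {C,D} {E}
C-E (2): add. Components now {A} {B} {C,D,E}
B-E (3): add. Components now {A} {B,C,D,E}
A-C (5): add. Components now {A,B,C,D,E}
MST edge set: {C-D, C-E, B-E, A-C}.
Of the listed edges, {B-E, C-D, A-C, C-E} are in the MST → 4.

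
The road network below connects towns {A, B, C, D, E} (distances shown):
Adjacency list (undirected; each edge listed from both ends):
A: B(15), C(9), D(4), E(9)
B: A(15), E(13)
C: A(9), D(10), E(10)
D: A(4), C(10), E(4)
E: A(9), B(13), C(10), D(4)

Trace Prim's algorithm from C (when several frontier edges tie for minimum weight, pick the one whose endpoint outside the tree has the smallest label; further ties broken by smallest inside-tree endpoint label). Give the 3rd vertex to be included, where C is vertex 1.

Prim's algorithm from C:
Step 1: cheapest edge leaving the tree is A—C (9); add A.
Step 2: cheapest edge leaving the tree is A—D (4); add D.
Step 3: cheapest edge leaving the tree is D—E (4); add E.
Step 4: cheapest edge leaving the tree is B—E (13); add B.
Vertex order: C, A, D, E, B. The 3rd vertex is D.

D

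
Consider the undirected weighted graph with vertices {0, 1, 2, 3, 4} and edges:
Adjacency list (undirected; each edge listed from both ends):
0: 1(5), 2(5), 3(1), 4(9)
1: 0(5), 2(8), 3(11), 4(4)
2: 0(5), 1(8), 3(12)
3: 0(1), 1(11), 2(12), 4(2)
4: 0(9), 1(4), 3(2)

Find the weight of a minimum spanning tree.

12

Sort edges by weight, then run Kruskal:
0–3 (1): add — endpoints in different components.
3–4 (2): add — endpoints in different components.
1–4 (4): add — endpoints in different components.
0–1 (5): skip — 0 and 1 already connected.
0–2 (5): add — endpoints in different components.
MST edges: 0–3, 3–4, 1–4, 0–2; total weight 1+2+4+5 = 12.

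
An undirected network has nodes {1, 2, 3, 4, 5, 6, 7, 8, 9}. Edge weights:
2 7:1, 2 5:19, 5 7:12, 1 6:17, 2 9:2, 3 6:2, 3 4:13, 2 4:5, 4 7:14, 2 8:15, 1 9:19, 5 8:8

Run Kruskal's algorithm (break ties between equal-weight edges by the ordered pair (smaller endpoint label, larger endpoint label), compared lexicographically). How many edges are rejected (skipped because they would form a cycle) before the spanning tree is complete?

2

Kruskal's algorithm — process edges by increasing weight (ties by edge label):
2 7 (1): add — endpoints in different components.
2 9 (2): add — endpoints in different components.
3 6 (2): add — endpoints in different components.
2 4 (5): add — endpoints in different components.
5 8 (8): add — endpoints in different components.
5 7 (12): add — endpoints in different components.
3 4 (13): add — endpoints in different components.
4 7 (14): skip — 4 and 7 already connected.
2 8 (15): skip — 2 and 8 already connected.
1 6 (17): add — endpoints in different components.
Edges rejected before the tree was complete: 2.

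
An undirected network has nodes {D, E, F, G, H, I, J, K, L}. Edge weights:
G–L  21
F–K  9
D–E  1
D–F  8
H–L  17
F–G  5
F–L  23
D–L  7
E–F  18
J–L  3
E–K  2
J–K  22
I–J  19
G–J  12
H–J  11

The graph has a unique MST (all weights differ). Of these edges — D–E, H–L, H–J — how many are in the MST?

2

Kruskal: consider edges lightest-first.
D–E (1): add — endpoints in different components.
E–K (2): add — endpoints in different components.
J–L (3): add — endpoints in different components.
F–G (5): add — endpoints in different components.
D–L (7): add — endpoints in different components.
D–F (8): add — endpoints in different components.
F–K (9): skip — F and K already connected.
H–J (11): add — endpoints in different components.
G–J (12): skip — G and J already connected.
H–L (17): skip — H and L already connected.
E–F (18): skip — E and F already connected.
I–J (19): add — endpoints in different components.
MST edge set: {D–E, E–K, J–L, F–G, D–L, D–F, H–J, I–J}.
Of the listed edges, {D–E, H–J} are in the MST → 2.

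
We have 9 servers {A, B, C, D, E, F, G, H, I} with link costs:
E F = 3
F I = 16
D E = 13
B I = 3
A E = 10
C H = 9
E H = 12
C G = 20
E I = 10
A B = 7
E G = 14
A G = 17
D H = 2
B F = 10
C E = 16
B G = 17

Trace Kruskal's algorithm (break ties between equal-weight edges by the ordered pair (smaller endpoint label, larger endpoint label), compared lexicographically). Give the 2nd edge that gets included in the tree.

Sort edges by weight, then run Kruskal:
D H (2): add — endpoints in different components.
B I (3): add — endpoints in different components.
E F (3): add — endpoints in different components.
A B (7): add — endpoints in different components.
C H (9): add — endpoints in different components.
A E (10): add — endpoints in different components.
B F (10): skip — B and F already connected.
E I (10): skip — E and I already connected.
E H (12): add — endpoints in different components.
D E (13): skip — D and E already connected.
E G (14): add — endpoints in different components.
The 2nd edge added is B I.

B-I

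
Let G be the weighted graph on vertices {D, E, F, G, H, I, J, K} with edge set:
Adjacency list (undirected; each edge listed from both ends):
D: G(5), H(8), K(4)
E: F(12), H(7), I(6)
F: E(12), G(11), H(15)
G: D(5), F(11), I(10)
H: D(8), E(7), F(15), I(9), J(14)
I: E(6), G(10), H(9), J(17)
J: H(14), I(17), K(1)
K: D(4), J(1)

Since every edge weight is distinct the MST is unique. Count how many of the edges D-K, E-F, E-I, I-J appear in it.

2

Kruskal: consider edges lightest-first.
J-K (1): add — endpoints in different components.
D-K (4): add — endpoints in different components.
D-G (5): add — endpoints in different components.
E-I (6): add — endpoints in different components.
E-H (7): add — endpoints in different components.
D-H (8): add — endpoints in different components.
H-I (9): skip — H and I already connected.
G-I (10): skip — G and I already connected.
F-G (11): add — endpoints in different components.
MST edge set: {J-K, D-K, D-G, E-I, E-H, D-H, F-G}.
Of the listed edges, {D-K, E-I} are in the MST → 2.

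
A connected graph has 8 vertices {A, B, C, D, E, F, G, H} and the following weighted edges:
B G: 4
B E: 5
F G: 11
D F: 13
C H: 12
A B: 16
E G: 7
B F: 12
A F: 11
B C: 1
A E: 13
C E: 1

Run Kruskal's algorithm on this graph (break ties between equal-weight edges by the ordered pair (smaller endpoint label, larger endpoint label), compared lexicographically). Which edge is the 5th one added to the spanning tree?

F-G

Sort edges by weight, then run Kruskal:
B C (1): add — endpoints in different components.
C E (1): add — endpoints in different components.
B G (4): add — endpoints in different components.
B E (5): skip — B and E already connected.
E G (7): skip — E and G already connected.
A F (11): add — endpoints in different components.
F G (11): add — endpoints in different components.
B F (12): skip — B and F already connected.
C H (12): add — endpoints in different components.
A E (13): skip — A and E already connected.
D F (13): add — endpoints in different components.
The 5th edge added is F G.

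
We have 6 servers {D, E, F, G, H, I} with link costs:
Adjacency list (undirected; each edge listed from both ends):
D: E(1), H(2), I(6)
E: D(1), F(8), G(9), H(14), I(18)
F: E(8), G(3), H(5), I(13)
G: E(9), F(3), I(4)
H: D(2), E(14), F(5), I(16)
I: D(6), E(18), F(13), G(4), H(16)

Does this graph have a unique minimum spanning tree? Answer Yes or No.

Yes

Kruskal: consider edges lightest-first.
D E (1): add — endpoints in different components.
D H (2): add — endpoints in different components.
F G (3): add — endpoints in different components.
G I (4): add — endpoints in different components.
F H (5): add — endpoints in different components.
Every non-tree edge has weight strictly greater than the heaviest edge on the tree path between its endpoints, so the MST is unique.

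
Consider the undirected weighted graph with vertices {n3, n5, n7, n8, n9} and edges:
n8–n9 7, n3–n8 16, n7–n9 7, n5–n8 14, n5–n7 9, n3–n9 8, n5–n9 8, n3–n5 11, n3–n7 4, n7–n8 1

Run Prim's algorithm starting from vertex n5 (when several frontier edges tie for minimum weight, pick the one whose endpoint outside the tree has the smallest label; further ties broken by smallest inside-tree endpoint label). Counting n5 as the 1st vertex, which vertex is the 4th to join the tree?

n8

Grow the tree from n5 using Prim:
Step 1: frontier [n5–n9 8, n5–n7 9, n3–n5 11, n5–n8 14] → take n5–n9 (8); add n9.
Step 2: frontier [n5–n7 9, n3–n5 11, n5–n8 14, n7–n9 7, n8–n9 7, n3–n9 8] → take n7–n9 (7); add n7.
Step 3: frontier [n3–n5 11, n5–n8 14, n7–n8 1, n3–n7 4, n8–n9 7, n3–n9 8] → take n7–n8 (1); add n8.
Step 4: frontier [n3–n5 11, n3–n7 4, n3–n8 16, n3–n9 8] → take n3–n7 (4); add n3.
Vertex order: n5, n9, n7, n8, n3. The 4th vertex is n8.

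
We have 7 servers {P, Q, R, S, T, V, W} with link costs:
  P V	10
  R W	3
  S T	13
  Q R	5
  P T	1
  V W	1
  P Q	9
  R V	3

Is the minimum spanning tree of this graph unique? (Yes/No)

Sort edges by weight, then run Kruskal:
P T (1): add. Components now {R} {W} {Q} {V} {P,T} {S}
V W (1): add. Components now {R} {V,W} {Q} {P,T} {S}
R V (3): add. Components now {R,V,W} {Q} {P,T} {S}
R W (3): skip — R and W already connected.
Q R (5): add. Components now {Q,R,V,W} {P,T} {S}
P Q (9): add. Components now {P,Q,R,T,V,W} {S}
P V (10): skip — V and P already connected.
S T (13): add. Components now {P,Q,R,S,T,V,W}
Non-tree edge R W has weight 3, equal to the heaviest edge on its tree cycle — swapping gives another MST of the same weight. Not unique.

No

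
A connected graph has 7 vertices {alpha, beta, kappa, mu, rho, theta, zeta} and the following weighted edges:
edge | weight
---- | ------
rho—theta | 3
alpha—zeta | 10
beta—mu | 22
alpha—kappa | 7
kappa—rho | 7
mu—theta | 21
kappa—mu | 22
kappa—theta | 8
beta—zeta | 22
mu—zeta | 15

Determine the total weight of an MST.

64

Grow the tree from zeta using Prim:
Step 1: cheapest edge leaving the tree is alpha—zeta (10); add alpha.
Step 2: cheapest edge leaving the tree is alpha—kappa (7); add kappa.
Step 3: cheapest edge leaving the tree is kappa—rho (7); add rho.
Step 4: cheapest edge leaving the tree is rho—theta (3); add theta.
Step 5: cheapest edge leaving the tree is mu—zeta (15); add mu.
Step 6: cheapest edge leaving the tree is beta—mu (22); add beta.
MST edges: alpha—zeta, alpha—kappa, kappa—rho, rho—theta, mu—zeta, beta—mu; total weight 10+7+7+3+15+22 = 64.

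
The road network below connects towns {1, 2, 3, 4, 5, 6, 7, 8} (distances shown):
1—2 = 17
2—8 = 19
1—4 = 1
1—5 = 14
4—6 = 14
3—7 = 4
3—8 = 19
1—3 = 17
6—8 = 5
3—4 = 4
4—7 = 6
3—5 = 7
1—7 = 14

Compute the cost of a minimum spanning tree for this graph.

52

Prim, starting at 2.
Step 1: cheapest edge leaving the tree is 1—2 (17); add 1.
Step 2: cheapest edge leaving the tree is 1—4 (1); add 4.
Step 3: cheapest edge leaving the tree is 3—4 (4); add 3.
Step 4: cheapest edge leaving the tree is 3—7 (4); add 7.
Step 5: cheapest edge leaving the tree is 3—5 (7); add 5.
Step 6: cheapest edge leaving the tree is 4—6 (14); add 6.
Step 7: cheapest edge leaving the tree is 6—8 (5); add 8.
MST edges: 1—2, 1—4, 3—4, 3—7, 3—5, 4—6, 6—8; total weight 17+1+4+4+7+14+5 = 52.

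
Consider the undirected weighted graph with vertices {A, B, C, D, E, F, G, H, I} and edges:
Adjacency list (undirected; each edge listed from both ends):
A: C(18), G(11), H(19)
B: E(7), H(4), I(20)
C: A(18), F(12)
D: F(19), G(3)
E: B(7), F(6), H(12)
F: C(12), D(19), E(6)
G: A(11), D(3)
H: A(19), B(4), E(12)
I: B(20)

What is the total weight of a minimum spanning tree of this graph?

Kruskal's algorithm — process edges by increasing weight (ties by edge label):
D-G (3): add — endpoints in different components.
B-H (4): add — endpoints in different components.
E-F (6): add — endpoints in different components.
B-E (7): add — endpoints in different components.
A-G (11): add — endpoints in different components.
C-F (12): add — endpoints in different components.
E-H (12): skip — E and H already connected.
A-C (18): add — endpoints in different components.
A-H (19): skip — A and H already connected.
D-F (19): skip — D and F already connected.
B-I (20): add — endpoints in different components.
MST edges: D-G, B-H, E-F, B-E, A-G, C-F, A-C, B-I; total weight 3+4+6+7+11+12+18+20 = 81.

81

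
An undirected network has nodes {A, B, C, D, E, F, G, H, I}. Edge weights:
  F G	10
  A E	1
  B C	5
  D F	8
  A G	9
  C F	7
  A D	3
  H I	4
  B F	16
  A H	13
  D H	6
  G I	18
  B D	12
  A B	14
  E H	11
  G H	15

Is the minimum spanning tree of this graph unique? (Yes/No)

Yes

Kruskal: consider edges lightest-first.
A E (1): add — endpoints in different components.
A D (3): add — endpoints in different components.
H I (4): add — endpoints in different components.
B C (5): add — endpoints in different components.
D H (6): add — endpoints in different components.
C F (7): add — endpoints in different components.
D F (8): add — endpoints in different components.
A G (9): add — endpoints in different components.
Every non-tree edge has weight strictly greater than the heaviest edge on the tree path between its endpoints, so the MST is unique.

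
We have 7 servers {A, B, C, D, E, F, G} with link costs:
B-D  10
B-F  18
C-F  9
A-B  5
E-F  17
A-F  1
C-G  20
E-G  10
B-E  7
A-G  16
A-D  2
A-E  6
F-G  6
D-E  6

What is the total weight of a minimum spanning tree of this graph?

29

Prim, starting at A.
Step 1: cheapest edge leaving the tree is A-F (1); add F.
Step 2: cheapest edge leaving the tree is A-D (2); add D.
Step 3: cheapest edge leaving the tree is A-B (5); add B.
Step 4: cheapest edge leaving the tree is A-E (6); add E.
Step 5: cheapest edge leaving the tree is F-G (6); add G.
Step 6: cheapest edge leaving the tree is C-F (9); add C.
MST edges: A-F, A-D, A-B, A-E, F-G, C-F; total weight 1+2+5+6+6+9 = 29.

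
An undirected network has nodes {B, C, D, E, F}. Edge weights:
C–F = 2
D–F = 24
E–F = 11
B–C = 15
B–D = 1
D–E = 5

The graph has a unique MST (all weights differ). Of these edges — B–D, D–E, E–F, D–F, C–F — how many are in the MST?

Sort edges by weight, then run Kruskal:
B–D (1): add. Components now {B,D} {C} {E} {F}
C–F (2): add. Components now {B,D} {C,F} {E}
D–E (5): add. Components now {B,D,E} {C,F}
E–F (11): add. Components now {B,C,D,E,F}
MST edge set: {B–D, C–F, D–E, E–F}.
Of the listed edges, {B–D, D–E, E–F, C–F} are in the MST → 4.

4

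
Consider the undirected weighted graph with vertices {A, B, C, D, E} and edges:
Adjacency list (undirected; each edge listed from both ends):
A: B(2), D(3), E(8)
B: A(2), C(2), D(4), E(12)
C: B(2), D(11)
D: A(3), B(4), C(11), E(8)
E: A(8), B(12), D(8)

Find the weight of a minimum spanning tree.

15

Grow the tree from A using Prim:
Step 1: cheapest edge leaving the tree is A B (2); add B.
Step 2: cheapest edge leaving the tree is B C (2); add C.
Step 3: cheapest edge leaving the tree is A D (3); add D.
Step 4: cheapest edge leaving the tree is A E (8); add E.
MST edges: A B, B C, A D, A E; total weight 2+2+3+8 = 15.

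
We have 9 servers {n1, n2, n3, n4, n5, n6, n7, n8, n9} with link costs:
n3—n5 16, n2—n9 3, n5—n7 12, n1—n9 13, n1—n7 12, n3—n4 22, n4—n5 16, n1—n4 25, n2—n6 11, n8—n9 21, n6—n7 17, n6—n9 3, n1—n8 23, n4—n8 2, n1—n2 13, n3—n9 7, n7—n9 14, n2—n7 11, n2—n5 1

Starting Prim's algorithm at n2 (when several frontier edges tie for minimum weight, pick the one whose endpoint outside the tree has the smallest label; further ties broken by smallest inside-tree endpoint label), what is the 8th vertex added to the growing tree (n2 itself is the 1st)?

Prim, starting at n2.
Step 1: cheapest edge leaving the tree is n2—n5 (1); add n5.
Step 2: cheapest edge leaving the tree is n2—n9 (3); add n9.
Step 3: cheapest edge leaving the tree is n6—n9 (3); add n6.
Step 4: cheapest edge leaving the tree is n3—n9 (7); add n3.
Step 5: cheapest edge leaving the tree is n2—n7 (11); add n7.
Step 6: cheapest edge leaving the tree is n1—n7 (12); add n1.
Step 7: cheapest edge leaving the tree is n4—n5 (16); add n4.
Step 8: cheapest edge leaving the tree is n4—n8 (2); add n8.
Vertex order: n2, n5, n9, n6, n3, n7, n1, n4, n8. The 8th vertex is n4.

n4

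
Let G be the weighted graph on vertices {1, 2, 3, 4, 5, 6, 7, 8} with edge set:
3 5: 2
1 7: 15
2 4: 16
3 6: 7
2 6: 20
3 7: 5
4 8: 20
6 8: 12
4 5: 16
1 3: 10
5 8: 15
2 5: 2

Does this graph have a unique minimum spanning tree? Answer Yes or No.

Kruskal's algorithm — process edges by increasing weight (ties by edge label):
2 5 (2): add — endpoints in different components.
3 5 (2): add — endpoints in different components.
3 7 (5): add — endpoints in different components.
3 6 (7): add — endpoints in different components.
1 3 (10): add — endpoints in different components.
6 8 (12): add — endpoints in different components.
1 7 (15): skip — 1 and 7 already connected.
5 8 (15): skip — 5 and 8 already connected.
2 4 (16): add — endpoints in different components.
Non-tree edge 4 5 has weight 16, equal to the heaviest edge on its tree cycle — swapping gives another MST of the same weight. Not unique.

No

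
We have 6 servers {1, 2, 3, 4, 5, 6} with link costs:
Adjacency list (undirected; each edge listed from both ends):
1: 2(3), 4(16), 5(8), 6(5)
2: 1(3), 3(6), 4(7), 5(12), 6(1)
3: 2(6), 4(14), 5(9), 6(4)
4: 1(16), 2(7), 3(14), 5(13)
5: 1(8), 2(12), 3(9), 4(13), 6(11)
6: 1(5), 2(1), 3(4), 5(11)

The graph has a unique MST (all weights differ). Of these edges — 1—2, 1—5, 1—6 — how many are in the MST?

Sort edges by weight, then run Kruskal:
2—6 (1): add. Components now {1} {2,6} {3} {4} {5}
1—2 (3): add. Components now {1,2,6} {3} {4} {5}
3—6 (4): add. Components now {1,2,3,6} {4} {5}
1—6 (5): skip — 1 and 6 already connected.
2—3 (6): skip — 2 and 3 already connected.
2—4 (7): add. Components now {1,2,3,4,6} {5}
1—5 (8): add. Components now {1,2,3,4,5,6}
MST edge set: {2—6, 1—2, 3—6, 2—4, 1—5}.
Of the listed edges, {1—2, 1—5} are in the MST → 2.

2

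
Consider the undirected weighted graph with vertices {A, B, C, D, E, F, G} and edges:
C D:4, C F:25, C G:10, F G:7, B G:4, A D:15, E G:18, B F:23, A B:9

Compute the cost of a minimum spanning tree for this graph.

52

Sort edges by weight, then run Kruskal:
B G (4): add — endpoints in different components.
C D (4): add — endpoints in different components.
F G (7): add — endpoints in different components.
A B (9): add — endpoints in different components.
C G (10): add — endpoints in different components.
A D (15): skip — A and D already connected.
E G (18): add — endpoints in different components.
MST edges: B G, C D, F G, A B, C G, E G; total weight 4+4+7+9+10+18 = 52.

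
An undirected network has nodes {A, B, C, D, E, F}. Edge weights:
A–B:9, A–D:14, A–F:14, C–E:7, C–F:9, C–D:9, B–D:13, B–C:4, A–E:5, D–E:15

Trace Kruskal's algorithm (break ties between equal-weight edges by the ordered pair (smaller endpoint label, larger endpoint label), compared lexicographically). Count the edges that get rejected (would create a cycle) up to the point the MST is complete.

Kruskal: consider edges lightest-first.
B–C (4): add. Components now {A} {B,C} {D} {E} {F}
A–E (5): add. Components now {A,E} {B,C} {D} {F}
C–E (7): add. Components now {A,B,C,E} {D} {F}
A–B (9): skip — A and B already connected.
C–D (9): add. Components now {A,B,C,D,E} {F}
C–F (9): add. Components now {A,B,C,D,E,F}
Edges rejected before the tree was complete: 1.

1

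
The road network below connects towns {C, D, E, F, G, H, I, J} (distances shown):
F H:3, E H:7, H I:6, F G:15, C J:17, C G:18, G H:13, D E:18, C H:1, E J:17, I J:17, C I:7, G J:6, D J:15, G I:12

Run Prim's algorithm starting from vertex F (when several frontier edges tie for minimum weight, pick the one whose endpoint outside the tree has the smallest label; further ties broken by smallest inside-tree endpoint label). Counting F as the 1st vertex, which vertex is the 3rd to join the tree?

Prim, starting at F.
Step 1: cheapest edge leaving the tree is F H (3); add H.
Step 2: cheapest edge leaving the tree is C H (1); add C.
Step 3: cheapest edge leaving the tree is H I (6); add I.
Step 4: cheapest edge leaving the tree is E H (7); add E.
Step 5: cheapest edge leaving the tree is G I (12); add G.
Step 6: cheapest edge leaving the tree is G J (6); add J.
Step 7: cheapest edge leaving the tree is D J (15); add D.
Vertex order: F, H, C, I, E, G, J, D. The 3rd vertex is C.

C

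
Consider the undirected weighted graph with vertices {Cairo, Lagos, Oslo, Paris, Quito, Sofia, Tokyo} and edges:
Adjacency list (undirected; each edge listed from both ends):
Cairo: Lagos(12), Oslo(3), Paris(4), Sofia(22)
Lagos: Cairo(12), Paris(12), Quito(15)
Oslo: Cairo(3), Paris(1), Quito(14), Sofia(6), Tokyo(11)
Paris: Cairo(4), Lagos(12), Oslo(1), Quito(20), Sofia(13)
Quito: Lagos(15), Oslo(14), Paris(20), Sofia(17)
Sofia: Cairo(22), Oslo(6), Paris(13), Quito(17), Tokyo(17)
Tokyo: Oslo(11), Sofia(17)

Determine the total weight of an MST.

Prim, starting at Tokyo.
Step 1: cheapest edge leaving the tree is Oslo–Tokyo (11); add Oslo.
Step 2: cheapest edge leaving the tree is Oslo–Paris (1); add Paris.
Step 3: cheapest edge leaving the tree is Cairo–Oslo (3); add Cairo.
Step 4: cheapest edge leaving the tree is Oslo–Sofia (6); add Sofia.
Step 5: cheapest edge leaving the tree is Cairo–Lagos (12); add Lagos.
Step 6: cheapest edge leaving the tree is Oslo–Quito (14); add Quito.
MST edges: Oslo–Tokyo, Oslo–Paris, Cairo–Oslo, Oslo–Sofia, Cairo–Lagos, Oslo–Quito; total weight 11+1+3+6+12+14 = 47.

47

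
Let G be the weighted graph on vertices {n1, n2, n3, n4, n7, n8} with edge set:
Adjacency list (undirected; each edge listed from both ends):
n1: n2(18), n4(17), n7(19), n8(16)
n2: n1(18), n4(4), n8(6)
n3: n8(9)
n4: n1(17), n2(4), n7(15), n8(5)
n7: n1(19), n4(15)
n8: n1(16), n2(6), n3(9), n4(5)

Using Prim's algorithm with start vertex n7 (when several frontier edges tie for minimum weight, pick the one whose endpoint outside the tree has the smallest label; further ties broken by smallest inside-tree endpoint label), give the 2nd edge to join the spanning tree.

n2-n4

Prim's algorithm from n7:
Step 1: frontier [n4 n7 15, n1 n7 19] → take n4 n7 (15); add n4.
Step 2: frontier [n2 n4 4, n4 n8 5, n1 n4 17, n1 n7 19] → take n2 n4 (4); add n2.
Step 3: frontier [n2 n8 6, n1 n2 18, n4 n8 5, n1 n4 17, n1 n7 19] → take n4 n8 (5); add n8.
Step 4: frontier [n1 n2 18, n1 n4 17, n1 n7 19, n3 n8 9, n1 n8 16] → take n3 n8 (9); add n3.
Step 5: frontier [n1 n2 18, n1 n4 17, n1 n7 19, n1 n8 16] → take n1 n8 (16); add n1.
The 2nd edge added is n2 n4.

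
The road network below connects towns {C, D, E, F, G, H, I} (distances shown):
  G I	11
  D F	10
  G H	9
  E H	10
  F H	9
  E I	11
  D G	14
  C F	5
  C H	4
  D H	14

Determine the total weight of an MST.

Kruskal's algorithm — process edges by increasing weight (ties by edge label):
C H (4): add — endpoints in different components.
C F (5): add — endpoints in different components.
F H (9): skip — F and H already connected.
G H (9): add — endpoints in different components.
D F (10): add — endpoints in different components.
E H (10): add — endpoints in different components.
E I (11): add — endpoints in different components.
MST edges: C H, C F, G H, D F, E H, E I; total weight 4+5+9+10+10+11 = 49.

49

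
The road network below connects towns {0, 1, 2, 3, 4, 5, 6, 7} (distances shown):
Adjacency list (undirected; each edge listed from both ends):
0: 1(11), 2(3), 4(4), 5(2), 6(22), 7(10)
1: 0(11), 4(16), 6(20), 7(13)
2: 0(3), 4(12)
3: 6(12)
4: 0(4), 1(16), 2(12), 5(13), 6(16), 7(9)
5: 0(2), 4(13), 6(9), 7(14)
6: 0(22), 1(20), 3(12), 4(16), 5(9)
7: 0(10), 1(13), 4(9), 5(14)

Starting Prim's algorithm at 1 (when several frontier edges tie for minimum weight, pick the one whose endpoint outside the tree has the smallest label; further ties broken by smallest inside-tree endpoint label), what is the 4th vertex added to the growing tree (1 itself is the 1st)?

Prim's algorithm from 1:
Step 1: cheapest edge leaving the tree is 0 1 (11); add 0.
Step 2: cheapest edge leaving the tree is 0 5 (2); add 5.
Step 3: cheapest edge leaving the tree is 0 2 (3); add 2.
Step 4: cheapest edge leaving the tree is 0 4 (4); add 4.
Step 5: cheapest edge leaving the tree is 5 6 (9); add 6.
Step 6: cheapest edge leaving the tree is 4 7 (9); add 7.
Step 7: cheapest edge leaving the tree is 3 6 (12); add 3.
Vertex order: 1, 0, 5, 2, 4, 6, 7, 3. The 4th vertex is 2.

2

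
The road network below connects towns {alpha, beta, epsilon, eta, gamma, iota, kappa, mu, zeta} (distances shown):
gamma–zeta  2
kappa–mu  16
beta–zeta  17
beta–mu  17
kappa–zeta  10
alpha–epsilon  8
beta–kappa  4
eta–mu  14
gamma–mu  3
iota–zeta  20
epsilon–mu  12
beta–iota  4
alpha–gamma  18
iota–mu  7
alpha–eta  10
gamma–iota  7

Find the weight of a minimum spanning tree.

50

Kruskal: consider edges lightest-first.
gamma–zeta (2): add — endpoints in different components.
gamma–mu (3): add — endpoints in different components.
beta–iota (4): add — endpoints in different components.
beta–kappa (4): add — endpoints in different components.
gamma–iota (7): add — endpoints in different components.
iota–mu (7): skip — iota and mu already connected.
alpha–epsilon (8): add — endpoints in different components.
alpha–eta (10): add — endpoints in different components.
kappa–zeta (10): skip — zeta and kappa already connected.
epsilon–mu (12): add — endpoints in different components.
MST edges: gamma–zeta, gamma–mu, beta–iota, beta–kappa, gamma–iota, alpha–epsilon, alpha–eta, epsilon–mu; total weight 2+3+4+4+7+8+10+12 = 50.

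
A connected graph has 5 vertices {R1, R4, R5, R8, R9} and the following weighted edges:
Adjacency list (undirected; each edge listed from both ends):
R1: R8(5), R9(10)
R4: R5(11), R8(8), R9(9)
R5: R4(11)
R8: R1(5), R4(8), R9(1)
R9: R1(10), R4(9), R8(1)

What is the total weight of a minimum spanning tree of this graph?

25

Kruskal's algorithm — process edges by increasing weight (ties by edge label):
R8 R9 (1): add. Components now {R5} {R4} {R8,R9} {R1}
R1 R8 (5): add. Components now {R5} {R4} {R1,R8,R9}
R4 R8 (8): add. Components now {R5} {R1,R4,R8,R9}
R4 R9 (9): skip — R4 and R9 already connected.
R1 R9 (10): skip — R9 and R1 already connected.
R4 R5 (11): add. Components now {R1,R4,R5,R8,R9}
MST edges: R8 R9, R1 R8, R4 R8, R4 R5; total weight 1+5+8+11 = 25.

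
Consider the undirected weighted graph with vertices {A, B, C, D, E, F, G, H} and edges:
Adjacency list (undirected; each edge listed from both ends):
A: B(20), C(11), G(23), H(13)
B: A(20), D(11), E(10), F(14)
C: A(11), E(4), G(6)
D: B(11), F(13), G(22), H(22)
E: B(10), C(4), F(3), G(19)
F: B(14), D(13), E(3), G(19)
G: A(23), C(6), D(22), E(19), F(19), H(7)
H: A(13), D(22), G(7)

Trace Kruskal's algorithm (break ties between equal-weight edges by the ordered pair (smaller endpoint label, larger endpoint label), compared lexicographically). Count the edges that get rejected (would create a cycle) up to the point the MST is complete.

0

Sort edges by weight, then run Kruskal:
E-F (3): add — endpoints in different components.
C-E (4): add — endpoints in different components.
C-G (6): add — endpoints in different components.
G-H (7): add — endpoints in different components.
B-E (10): add — endpoints in different components.
A-C (11): add — endpoints in different components.
B-D (11): add — endpoints in different components.
Edges rejected before the tree was complete: 0.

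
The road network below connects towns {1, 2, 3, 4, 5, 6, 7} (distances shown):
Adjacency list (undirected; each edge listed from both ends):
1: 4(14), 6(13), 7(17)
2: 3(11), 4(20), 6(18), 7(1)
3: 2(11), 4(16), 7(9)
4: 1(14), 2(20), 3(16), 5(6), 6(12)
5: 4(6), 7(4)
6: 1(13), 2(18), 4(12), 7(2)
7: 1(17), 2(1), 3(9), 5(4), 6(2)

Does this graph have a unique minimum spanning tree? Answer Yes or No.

Kruskal: consider edges lightest-first.
2 7 (1): add. Components now {1} {2,7} {3} {4} {5} {6}
6 7 (2): add. Components now {1} {2,6,7} {3} {4} {5}
5 7 (4): add. Components now {1} {2,5,6,7} {3} {4}
4 5 (6): add. Components now {1} {2,4,5,6,7} {3}
3 7 (9): add. Components now {1} {2,3,4,5,6,7}
2 3 (11): skip — 2 and 3 already connected.
4 6 (12): skip — 4 and 6 already connected.
1 6 (13): add. Components now {1,2,3,4,5,6,7}
Every non-tree edge has weight strictly greater than the heaviest edge on the tree path between its endpoints, so the MST is unique.

Yes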